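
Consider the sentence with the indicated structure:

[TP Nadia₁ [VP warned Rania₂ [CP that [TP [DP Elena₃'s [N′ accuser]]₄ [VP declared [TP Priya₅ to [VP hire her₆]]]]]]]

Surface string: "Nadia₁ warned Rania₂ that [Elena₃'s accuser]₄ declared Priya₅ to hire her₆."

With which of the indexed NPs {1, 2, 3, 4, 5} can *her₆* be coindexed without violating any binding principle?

*her* is a pronoun, so Principle B applies: it must be free in its binding domain.
Binding domain of *her₆*: the embedded TP, whose subject is Priya₅.
*Nadia₁* c-commands the pronoun but from outside its binding domain, and is not c-commanded by it → coindexation permitted.
*Rania₂* c-commands the pronoun but from outside its binding domain, and is not c-commanded by it → coindexation permitted.
*Elena₃* and the pronoun do not c-command one another → neither Principle B nor Principle C is at stake; coindexation permitted.
*[Elena₃'s accuser]₄* c-commands the pronoun but from outside its binding domain, and is not c-commanded by it → coindexation permitted.
*Priya₅* c-commands the pronoun within its binding domain → coindexation would violate Principle B.

{1, 2, 3, 4}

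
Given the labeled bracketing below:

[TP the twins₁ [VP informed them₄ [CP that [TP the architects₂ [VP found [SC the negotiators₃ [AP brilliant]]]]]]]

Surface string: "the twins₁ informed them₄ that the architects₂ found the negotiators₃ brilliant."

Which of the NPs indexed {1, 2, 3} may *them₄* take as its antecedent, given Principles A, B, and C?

*them* is a pronoun, so Principle B applies: it must be free in its binding domain.
Binding domain of *them₄*: the matrix TP, whose subject is the twins₁.
*the twins₁* c-commands the pronoun within its binding domain → coindexation would violate Principle B.
*the architects₂*: the pronoun c-commands this R-expression → coindexation would violate Principle C on *the architects₂*.
*the negotiators₃*: the pronoun c-commands this R-expression → coindexation would violate Principle C on *the negotiators₃*.

none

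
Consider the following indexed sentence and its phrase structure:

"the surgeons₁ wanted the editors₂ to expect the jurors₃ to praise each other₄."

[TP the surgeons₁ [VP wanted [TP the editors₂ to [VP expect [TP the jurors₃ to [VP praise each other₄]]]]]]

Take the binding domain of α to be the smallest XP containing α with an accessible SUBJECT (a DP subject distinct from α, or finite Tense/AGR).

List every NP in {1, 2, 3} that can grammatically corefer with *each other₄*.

{3}

*each other* is an anaphor, so Principle A applies: it must be bound in its binding domain.
Binding domain of *each other₄*: the embedded TP, whose subject is the jurors₃.
*the surgeons₁* c-commands the anaphor but is outside its binding domain → cannot satisfy Principle A.
*the editors₂* c-commands the anaphor but is outside its binding domain → cannot satisfy Principle A.
*the jurors₃* c-commands the anaphor within its binding domain → licit binder.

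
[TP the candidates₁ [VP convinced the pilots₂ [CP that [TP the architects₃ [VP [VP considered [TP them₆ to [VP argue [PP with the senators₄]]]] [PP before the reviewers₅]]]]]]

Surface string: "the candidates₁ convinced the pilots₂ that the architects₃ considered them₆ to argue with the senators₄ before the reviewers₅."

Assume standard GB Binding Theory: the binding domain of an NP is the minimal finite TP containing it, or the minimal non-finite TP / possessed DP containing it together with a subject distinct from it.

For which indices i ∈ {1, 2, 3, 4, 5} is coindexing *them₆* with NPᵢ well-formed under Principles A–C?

{1, 2, 5}

*them* is a pronoun, so Principle B applies: it must be free in its binding domain.
Binding domain of *them₆*: the embedded TP, whose subject is the architects₃.
*the candidates₁* c-commands the pronoun but from outside its binding domain, and is not c-commanded by it → coindexation permitted.
*the pilots₂* c-commands the pronoun but from outside its binding domain, and is not c-commanded by it → coindexation permitted.
*the architects₃* c-commands the pronoun within its binding domain → coindexation would violate Principle B.
*the senators₄*: the pronoun c-commands this R-expression → coindexation would violate Principle C on *the senators₄*.
*the reviewers₅* and the pronoun do not c-command one another → neither Principle B nor Principle C is at stake; coindexation permitted.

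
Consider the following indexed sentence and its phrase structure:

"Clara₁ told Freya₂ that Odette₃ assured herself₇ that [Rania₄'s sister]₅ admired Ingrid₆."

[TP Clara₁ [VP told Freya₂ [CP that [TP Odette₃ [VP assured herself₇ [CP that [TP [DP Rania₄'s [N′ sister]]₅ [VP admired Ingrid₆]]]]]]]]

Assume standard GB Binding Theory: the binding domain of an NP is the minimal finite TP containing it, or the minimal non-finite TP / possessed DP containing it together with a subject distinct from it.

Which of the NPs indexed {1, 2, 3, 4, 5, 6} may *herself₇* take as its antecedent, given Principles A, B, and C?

{3}

*herself* is an anaphor, so Principle A applies: it must be bound in its binding domain.
Binding domain of *herself₇*: the embedded TP, whose subject is Odette₃.
*Clara₁* c-commands the anaphor but is outside its binding domain → cannot satisfy Principle A.
*Freya₂* c-commands the anaphor but is outside its binding domain → cannot satisfy Principle A.
*Odette₃* c-commands the anaphor within its binding domain → licit binder.
*Rania₄* does not c-command the anaphor → cannot bind it.
*[Rania₄'s sister]₅* does not c-command the anaphor → cannot bind it.
*Ingrid₆* does not c-command the anaphor → cannot bind it.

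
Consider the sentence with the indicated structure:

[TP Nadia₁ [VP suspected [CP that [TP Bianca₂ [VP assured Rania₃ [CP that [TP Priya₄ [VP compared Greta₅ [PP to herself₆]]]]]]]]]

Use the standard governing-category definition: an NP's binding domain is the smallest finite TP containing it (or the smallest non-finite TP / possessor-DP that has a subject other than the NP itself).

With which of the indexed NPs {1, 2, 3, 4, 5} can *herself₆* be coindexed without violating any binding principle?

*herself* is an anaphor, so Principle A applies: it must be bound in its binding domain.
Binding domain of *herself₆*: the embedded TP, whose subject is Priya₄.
*Nadia₁* c-commands the anaphor but is outside its binding domain → cannot satisfy Principle A.
*Bianca₂* c-commands the anaphor but is outside its binding domain → cannot satisfy Principle A.
*Rania₃* c-commands the anaphor but is outside its binding domain → cannot satisfy Principle A.
*Priya₄* c-commands the anaphor within its binding domain → licit binder.
*Greta₅* c-commands the anaphor within its binding domain → licit binder.

{4, 5}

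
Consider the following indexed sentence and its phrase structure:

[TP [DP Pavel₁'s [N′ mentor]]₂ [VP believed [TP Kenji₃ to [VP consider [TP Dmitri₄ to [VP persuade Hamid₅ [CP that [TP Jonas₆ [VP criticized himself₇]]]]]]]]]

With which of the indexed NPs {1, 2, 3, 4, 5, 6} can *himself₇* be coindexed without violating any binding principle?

*himself* is an anaphor, so Principle A applies: it must be bound in its binding domain.
Binding domain of *himself₇*: the embedded TP, whose subject is Jonas₆.
*Pavel₁* does not c-command the anaphor → cannot bind it.
*[Pavel₁'s mentor]₂* c-commands the anaphor but is outside its binding domain → cannot satisfy Principle A.
*Kenji₃* c-commands the anaphor but is outside its binding domain → cannot satisfy Principle A.
*Dmitri₄* c-commands the anaphor but is outside its binding domain → cannot satisfy Principle A.
*Hamid₅* c-commands the anaphor but is outside its binding domain → cannot satisfy Principle A.
*Jonas₆* c-commands the anaphor within its binding domain → licit binder.

{6}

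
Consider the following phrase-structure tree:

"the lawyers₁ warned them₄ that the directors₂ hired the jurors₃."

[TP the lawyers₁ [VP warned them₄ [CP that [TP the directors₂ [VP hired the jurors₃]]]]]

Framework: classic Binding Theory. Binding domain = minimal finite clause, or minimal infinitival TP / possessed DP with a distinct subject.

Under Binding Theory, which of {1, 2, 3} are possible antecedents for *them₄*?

*them* is a pronoun, so Principle B applies: it must be free in its binding domain.
Binding domain of *them₄*: the matrix TP, whose subject is the lawyers₁.
*the lawyers₁* c-commands the pronoun within its binding domain → coindexation would violate Principle B.
*the directors₂*: the pronoun c-commands this R-expression → coindexation would violate Principle C on *the directors₂*.
*the jurors₃*: the pronoun c-commands this R-expression → coindexation would violate Principle C on *the jurors₃*.

none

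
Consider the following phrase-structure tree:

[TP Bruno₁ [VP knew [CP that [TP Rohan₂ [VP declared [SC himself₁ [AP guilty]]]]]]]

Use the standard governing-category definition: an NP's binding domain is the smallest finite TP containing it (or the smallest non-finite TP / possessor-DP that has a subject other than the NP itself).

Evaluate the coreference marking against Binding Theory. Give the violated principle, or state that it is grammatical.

Principle A

The two coindexed NPs are *Bruno₁* and *himself₁*.
*himself₁* is an anaphor. Principle A requires it to be bound within its binding domain — the embedded TP, whose subject is Rohan₂.
Within that domain it is c-commanded by *Rohan₂*, which does not share its index.
*Bruno₁* does c-command the anaphor, but from outside its binding domain.
The anaphor is unbound in its domain → Principle A violation.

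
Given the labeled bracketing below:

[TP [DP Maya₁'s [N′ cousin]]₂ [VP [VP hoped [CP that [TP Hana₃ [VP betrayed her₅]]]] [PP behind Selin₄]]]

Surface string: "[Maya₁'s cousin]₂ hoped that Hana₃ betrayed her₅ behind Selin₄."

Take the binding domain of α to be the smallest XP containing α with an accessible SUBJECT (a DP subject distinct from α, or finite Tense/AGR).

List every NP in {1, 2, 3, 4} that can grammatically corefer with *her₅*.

*her* is a pronoun, so Principle B applies: it must be free in its binding domain.
Binding domain of *her₅*: the embedded TP, whose subject is Hana₃.
*Maya₁* and the pronoun do not c-command one another → neither Principle B nor Principle C is at stake; coindexation permitted.
*[Maya₁'s cousin]₂* c-commands the pronoun but from outside its binding domain, and is not c-commanded by it → coindexation permitted.
*Hana₃* c-commands the pronoun within its binding domain → coindexation would violate Principle B.
*Selin₄* and the pronoun do not c-command one another → neither Principle B nor Principle C is at stake; coindexation permitted.

{1, 2, 4}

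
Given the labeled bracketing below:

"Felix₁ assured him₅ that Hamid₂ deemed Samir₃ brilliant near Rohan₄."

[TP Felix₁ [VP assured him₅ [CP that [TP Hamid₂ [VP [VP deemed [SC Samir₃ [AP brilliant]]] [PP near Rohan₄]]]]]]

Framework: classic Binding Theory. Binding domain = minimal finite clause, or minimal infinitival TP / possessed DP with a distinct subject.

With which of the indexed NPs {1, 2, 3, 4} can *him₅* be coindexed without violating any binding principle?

none

*him* is a pronoun, so Principle B applies: it must be free in its binding domain.
Binding domain of *him₅*: the matrix TP, whose subject is Felix₁.
*Felix₁* c-commands the pronoun within its binding domain → coindexation would violate Principle B.
*Hamid₂*: the pronoun c-commands this R-expression → coindexation would violate Principle C on *Hamid₂*.
*Samir₃*: the pronoun c-commands this R-expression → coindexation would violate Principle C on *Samir₃*.
*Rohan₄*: the pronoun c-commands this R-expression → coindexation would violate Principle C on *Rohan₄*.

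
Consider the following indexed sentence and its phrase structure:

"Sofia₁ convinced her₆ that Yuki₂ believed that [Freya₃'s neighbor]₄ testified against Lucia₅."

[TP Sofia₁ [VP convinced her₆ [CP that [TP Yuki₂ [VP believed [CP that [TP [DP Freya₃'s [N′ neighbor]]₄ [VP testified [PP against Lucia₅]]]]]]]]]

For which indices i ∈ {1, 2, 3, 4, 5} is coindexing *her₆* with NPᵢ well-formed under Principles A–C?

none

*her* is a pronoun, so Principle B applies: it must be free in its binding domain.
Binding domain of *her₆*: the matrix TP, whose subject is Sofia₁.
*Sofia₁* c-commands the pronoun within its binding domain → coindexation would violate Principle B.
*Yuki₂*: the pronoun c-commands this R-expression → coindexation would violate Principle C on *Yuki₂*.
*Freya₃*: the pronoun c-commands this R-expression → coindexation would violate Principle C on *Freya₃*.
*[Freya₃'s neighbor]₄*: the pronoun c-commands this R-expression → coindexation would violate Principle C on *[Freya₃'s neighbor]₄*.
*Lucia₅*: the pronoun c-commands this R-expression → coindexation would violate Principle C on *Lucia₅*.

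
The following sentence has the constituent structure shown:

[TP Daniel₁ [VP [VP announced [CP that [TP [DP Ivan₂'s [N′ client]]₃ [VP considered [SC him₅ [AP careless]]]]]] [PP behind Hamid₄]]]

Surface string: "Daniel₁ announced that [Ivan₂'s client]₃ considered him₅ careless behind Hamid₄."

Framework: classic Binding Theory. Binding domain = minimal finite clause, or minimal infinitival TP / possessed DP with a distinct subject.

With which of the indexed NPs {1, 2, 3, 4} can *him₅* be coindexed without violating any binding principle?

*him* is a pronoun, so Principle B applies: it must be free in its binding domain.
Binding domain of *him₅*: the embedded TP, whose subject is [Ivan₂'s client]₃.
*Daniel₁* c-commands the pronoun but from outside its binding domain, and is not c-commanded by it → coindexation permitted.
*Ivan₂* and the pronoun do not c-command one another → neither Principle B nor Principle C is at stake; coindexation permitted.
*[Ivan₂'s client]₃* c-commands the pronoun within its binding domain → coindexation would violate Principle B.
*Hamid₄* and the pronoun do not c-command one another → neither Principle B nor Principle C is at stake; coindexation permitted.

{1, 2, 4}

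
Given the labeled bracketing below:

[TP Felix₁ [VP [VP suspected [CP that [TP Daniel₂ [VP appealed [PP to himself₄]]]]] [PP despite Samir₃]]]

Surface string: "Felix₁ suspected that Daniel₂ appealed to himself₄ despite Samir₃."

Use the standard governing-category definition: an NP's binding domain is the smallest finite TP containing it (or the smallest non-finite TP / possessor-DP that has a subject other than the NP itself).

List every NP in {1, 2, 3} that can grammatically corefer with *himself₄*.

{2}

*himself* is an anaphor, so Principle A applies: it must be bound in its binding domain.
Binding domain of *himself₄*: the embedded TP, whose subject is Daniel₂.
*Felix₁* c-commands the anaphor but is outside its binding domain → cannot satisfy Principle A.
*Daniel₂* c-commands the anaphor within its binding domain → licit binder.
*Samir₃* does not c-command the anaphor → cannot bind it.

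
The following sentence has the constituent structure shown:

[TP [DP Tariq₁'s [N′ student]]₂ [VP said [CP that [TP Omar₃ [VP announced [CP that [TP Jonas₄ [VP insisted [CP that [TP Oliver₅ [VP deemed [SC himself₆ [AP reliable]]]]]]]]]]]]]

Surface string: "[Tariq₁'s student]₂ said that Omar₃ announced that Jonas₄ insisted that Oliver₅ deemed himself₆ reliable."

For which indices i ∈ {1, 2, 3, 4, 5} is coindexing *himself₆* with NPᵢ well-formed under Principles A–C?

*himself* is an anaphor, so Principle A applies: it must be bound in its binding domain.
Binding domain of *himself₆*: the embedded TP, whose subject is Oliver₅.
*Tariq₁* does not c-command the anaphor → cannot bind it.
*[Tariq₁'s student]₂* c-commands the anaphor but is outside its binding domain → cannot satisfy Principle A.
*Omar₃* c-commands the anaphor but is outside its binding domain → cannot satisfy Principle A.
*Jonas₄* c-commands the anaphor but is outside its binding domain → cannot satisfy Principle A.
*Oliver₅* c-commands the anaphor within its binding domain → licit binder.

{5}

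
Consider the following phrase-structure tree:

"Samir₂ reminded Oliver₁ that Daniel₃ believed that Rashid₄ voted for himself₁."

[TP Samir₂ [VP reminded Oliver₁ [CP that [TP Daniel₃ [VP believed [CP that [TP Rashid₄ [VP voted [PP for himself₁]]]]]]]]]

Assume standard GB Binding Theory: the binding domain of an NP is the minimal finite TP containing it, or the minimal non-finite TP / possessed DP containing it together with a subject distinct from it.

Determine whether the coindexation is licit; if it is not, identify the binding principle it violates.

The two coindexed NPs are *Oliver₁* and *himself₁*.
*himself₁* is an anaphor. Principle A requires it to be bound within its binding domain — the embedded TP, whose subject is Rashid₄.
Within that domain it is c-commanded by *Rashid₄*, which does not share its index.
*Oliver₁* does c-command the anaphor, but from outside its binding domain.
The anaphor is unbound in its domain → Principle A violation.

Principle A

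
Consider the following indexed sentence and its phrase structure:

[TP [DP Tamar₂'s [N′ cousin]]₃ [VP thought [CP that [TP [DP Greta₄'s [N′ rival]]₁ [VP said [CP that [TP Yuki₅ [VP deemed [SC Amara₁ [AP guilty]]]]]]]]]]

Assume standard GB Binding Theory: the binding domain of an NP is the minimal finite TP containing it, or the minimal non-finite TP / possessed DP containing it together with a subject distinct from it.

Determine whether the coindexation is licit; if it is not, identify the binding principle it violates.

Principle C

The two coindexed NPs are *[Greta₄'s rival]₁* and *Amara₁*.
*Amara₁* is an R-expression. Principle C requires it to be free everywhere.
*[Greta₄'s rival]₁* c-commands it and carries the same index.
The R-expression is bound → Principle C violation.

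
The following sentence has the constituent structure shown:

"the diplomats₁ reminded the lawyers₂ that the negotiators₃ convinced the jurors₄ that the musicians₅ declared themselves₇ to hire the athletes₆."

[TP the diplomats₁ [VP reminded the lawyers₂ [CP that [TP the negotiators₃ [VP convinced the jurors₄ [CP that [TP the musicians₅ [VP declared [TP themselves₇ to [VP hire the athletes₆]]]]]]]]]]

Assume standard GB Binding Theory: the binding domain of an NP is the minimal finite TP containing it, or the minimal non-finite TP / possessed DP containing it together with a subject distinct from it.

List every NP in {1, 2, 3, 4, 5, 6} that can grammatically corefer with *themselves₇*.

{5}

*themselves* is an anaphor, so Principle A applies: it must be bound in its binding domain.
Binding domain of *themselves₇*: the embedded TP, whose subject is the musicians₅.
*the diplomats₁* c-commands the anaphor but is outside its binding domain → cannot satisfy Principle A.
*the lawyers₂* c-commands the anaphor but is outside its binding domain → cannot satisfy Principle A.
*the negotiators₃* c-commands the anaphor but is outside its binding domain → cannot satisfy Principle A.
*the jurors₄* c-commands the anaphor but is outside its binding domain → cannot satisfy Principle A.
*the musicians₅* c-commands the anaphor within its binding domain → licit binder.
*the athletes₆* does not c-command the anaphor → cannot bind it.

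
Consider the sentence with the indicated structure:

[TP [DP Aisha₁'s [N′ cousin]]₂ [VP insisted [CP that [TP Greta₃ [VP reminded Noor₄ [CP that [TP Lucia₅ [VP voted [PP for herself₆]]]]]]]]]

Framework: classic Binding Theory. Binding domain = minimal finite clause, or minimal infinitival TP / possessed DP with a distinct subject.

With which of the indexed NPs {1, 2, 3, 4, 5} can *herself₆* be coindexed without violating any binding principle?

{5}

*herself* is an anaphor, so Principle A applies: it must be bound in its binding domain.
Binding domain of *herself₆*: the embedded TP, whose subject is Lucia₅.
*Aisha₁* does not c-command the anaphor → cannot bind it.
*[Aisha₁'s cousin]₂* c-commands the anaphor but is outside its binding domain → cannot satisfy Principle A.
*Greta₃* c-commands the anaphor but is outside its binding domain → cannot satisfy Principle A.
*Noor₄* c-commands the anaphor but is outside its binding domain → cannot satisfy Principle A.
*Lucia₅* c-commands the anaphor within its binding domain → licit binder.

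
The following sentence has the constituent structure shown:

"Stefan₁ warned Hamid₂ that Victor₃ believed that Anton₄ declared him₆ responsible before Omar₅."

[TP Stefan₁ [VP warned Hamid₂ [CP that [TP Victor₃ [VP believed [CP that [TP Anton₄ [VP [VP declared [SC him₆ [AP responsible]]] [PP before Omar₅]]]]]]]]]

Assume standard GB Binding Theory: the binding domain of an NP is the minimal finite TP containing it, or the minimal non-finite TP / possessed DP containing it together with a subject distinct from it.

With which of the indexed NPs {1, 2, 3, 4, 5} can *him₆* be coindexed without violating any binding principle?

*him* is a pronoun, so Principle B applies: it must be free in its binding domain.
Binding domain of *him₆*: the embedded TP, whose subject is Anton₄.
*Stefan₁* c-commands the pronoun but from outside its binding domain, and is not c-commanded by it → coindexation permitted.
*Hamid₂* c-commands the pronoun but from outside its binding domain, and is not c-commanded by it → coindexation permitted.
*Victor₃* c-commands the pronoun but from outside its binding domain, and is not c-commanded by it → coindexation permitted.
*Anton₄* c-commands the pronoun within its binding domain → coindexation would violate Principle B.
*Omar₅* and the pronoun do not c-command one another → neither Principle B nor Principle C is at stake; coindexation permitted.

{1, 2, 3, 5}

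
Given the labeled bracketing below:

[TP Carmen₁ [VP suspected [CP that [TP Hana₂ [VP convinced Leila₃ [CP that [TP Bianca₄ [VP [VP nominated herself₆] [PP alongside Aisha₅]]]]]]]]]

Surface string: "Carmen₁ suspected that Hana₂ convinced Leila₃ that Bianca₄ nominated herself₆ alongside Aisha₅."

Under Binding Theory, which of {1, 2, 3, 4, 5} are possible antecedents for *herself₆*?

*herself* is an anaphor, so Principle A applies: it must be bound in its binding domain.
Binding domain of *herself₆*: the embedded TP, whose subject is Bianca₄.
*Carmen₁* c-commands the anaphor but is outside its binding domain → cannot satisfy Principle A.
*Hana₂* c-commands the anaphor but is outside its binding domain → cannot satisfy Principle A.
*Leila₃* c-commands the anaphor but is outside its binding domain → cannot satisfy Principle A.
*Bianca₄* c-commands the anaphor within its binding domain → licit binder.
*Aisha₅* does not c-command the anaphor → cannot bind it.

{4}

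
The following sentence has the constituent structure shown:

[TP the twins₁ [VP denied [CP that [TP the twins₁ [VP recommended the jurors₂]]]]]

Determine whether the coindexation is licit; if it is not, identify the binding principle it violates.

Principle C

The two coindexed NPs are *the twins₁* (the lower occurrence) and *the twins₁* (the higher occurrence).
*the twins₁* (the lower occurrence) is an R-expression. Principle C requires it to be free everywhere.
*the twins₁* (the higher occurrence) c-commands it and carries the same index.
The R-expression is bound → Principle C violation.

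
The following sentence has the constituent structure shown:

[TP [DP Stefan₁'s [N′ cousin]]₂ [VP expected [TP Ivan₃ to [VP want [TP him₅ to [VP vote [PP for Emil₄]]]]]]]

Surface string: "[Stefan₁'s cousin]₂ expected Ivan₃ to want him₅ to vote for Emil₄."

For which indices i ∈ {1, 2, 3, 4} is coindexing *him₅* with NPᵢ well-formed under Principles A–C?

{1, 2}

*him* is a pronoun, so Principle B applies: it must be free in its binding domain.
Binding domain of *him₅*: the embedded TP, whose subject is Ivan₃.
*Stefan₁* and the pronoun do not c-command one another → neither Principle B nor Principle C is at stake; coindexation permitted.
*[Stefan₁'s cousin]₂* c-commands the pronoun but from outside its binding domain, and is not c-commanded by it → coindexation permitted.
*Ivan₃* c-commands the pronoun within its binding domain → coindexation would violate Principle B.
*Emil₄*: the pronoun c-commands this R-expression → coindexation would violate Principle C on *Emil₄*.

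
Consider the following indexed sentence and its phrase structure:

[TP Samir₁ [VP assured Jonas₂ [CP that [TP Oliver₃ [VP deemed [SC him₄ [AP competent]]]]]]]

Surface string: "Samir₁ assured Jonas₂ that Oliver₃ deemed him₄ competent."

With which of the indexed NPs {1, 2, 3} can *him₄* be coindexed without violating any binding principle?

{1, 2}

*him* is a pronoun, so Principle B applies: it must be free in its binding domain.
Binding domain of *him₄*: the embedded TP, whose subject is Oliver₃.
*Samir₁* c-commands the pronoun but from outside its binding domain, and is not c-commanded by it → coindexation permitted.
*Jonas₂* c-commands the pronoun but from outside its binding domain, and is not c-commanded by it → coindexation permitted.
*Oliver₃* c-commands the pronoun within its binding domain → coindexation would violate Principle B.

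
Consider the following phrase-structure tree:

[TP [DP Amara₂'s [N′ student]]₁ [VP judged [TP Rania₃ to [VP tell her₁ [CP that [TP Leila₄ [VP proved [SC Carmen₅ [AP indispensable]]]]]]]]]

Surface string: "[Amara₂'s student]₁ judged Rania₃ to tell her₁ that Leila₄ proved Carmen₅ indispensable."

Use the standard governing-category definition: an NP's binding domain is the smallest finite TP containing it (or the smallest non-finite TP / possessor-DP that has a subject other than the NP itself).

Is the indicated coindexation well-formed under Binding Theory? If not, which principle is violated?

The two coindexed NPs are *[Amara₂'s student]₁* and *her₁*.
*her₁* is a pronoun; its binding domain is the embedded TP, whose subject is Rania₃. Within that domain it is c-commanded only by *Rania₃*, which carries a different index — the pronoun is free locally, so Principle B holds.
*[Amara₂'s student]₁* is an R-expression; *her₁* does not c-command it, and no other NP shares its index, so Principle C is satisfied.
All principles are respected.

grammatical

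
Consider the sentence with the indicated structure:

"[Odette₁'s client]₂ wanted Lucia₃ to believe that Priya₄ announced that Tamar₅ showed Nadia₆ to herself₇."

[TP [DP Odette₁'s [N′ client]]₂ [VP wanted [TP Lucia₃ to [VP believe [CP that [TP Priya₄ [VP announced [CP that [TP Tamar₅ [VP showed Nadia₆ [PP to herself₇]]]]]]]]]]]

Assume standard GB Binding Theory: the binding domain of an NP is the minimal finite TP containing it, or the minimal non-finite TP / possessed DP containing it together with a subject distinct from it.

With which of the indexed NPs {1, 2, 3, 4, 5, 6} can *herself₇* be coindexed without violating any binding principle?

*herself* is an anaphor, so Principle A applies: it must be bound in its binding domain.
Binding domain of *herself₇*: the embedded TP, whose subject is Tamar₅.
*Odette₁* does not c-command the anaphor → cannot bind it.
*[Odette₁'s client]₂* c-commands the anaphor but is outside its binding domain → cannot satisfy Principle A.
*Lucia₃* c-commands the anaphor but is outside its binding domain → cannot satisfy Principle A.
*Priya₄* c-commands the anaphor but is outside its binding domain → cannot satisfy Principle A.
*Tamar₅* c-commands the anaphor within its binding domain → licit binder.
*Nadia₆* c-commands the anaphor within its binding domain → licit binder.

{5, 6}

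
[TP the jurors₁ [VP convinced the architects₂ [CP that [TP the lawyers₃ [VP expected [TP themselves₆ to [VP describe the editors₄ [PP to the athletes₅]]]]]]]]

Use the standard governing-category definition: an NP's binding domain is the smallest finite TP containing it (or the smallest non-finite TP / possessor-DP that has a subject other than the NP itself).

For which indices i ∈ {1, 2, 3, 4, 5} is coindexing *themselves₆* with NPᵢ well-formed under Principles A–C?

*themselves* is an anaphor, so Principle A applies: it must be bound in its binding domain.
Binding domain of *themselves₆*: the embedded TP, whose subject is the lawyers₃.
*the jurors₁* c-commands the anaphor but is outside its binding domain → cannot satisfy Principle A.
*the architects₂* c-commands the anaphor but is outside its binding domain → cannot satisfy Principle A.
*the lawyers₃* c-commands the anaphor within its binding domain → licit binder.
*the editors₄* does not c-command the anaphor → cannot bind it.
*the athletes₅* does not c-command the anaphor → cannot bind it.

{3}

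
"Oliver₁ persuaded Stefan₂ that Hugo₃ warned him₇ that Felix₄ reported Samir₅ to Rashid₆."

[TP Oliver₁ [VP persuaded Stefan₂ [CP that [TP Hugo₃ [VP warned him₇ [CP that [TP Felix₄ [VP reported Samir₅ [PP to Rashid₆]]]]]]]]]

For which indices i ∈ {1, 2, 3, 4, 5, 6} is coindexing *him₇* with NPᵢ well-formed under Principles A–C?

{1, 2}

*him* is a pronoun, so Principle B applies: it must be free in its binding domain.
Binding domain of *him₇*: the embedded TP, whose subject is Hugo₃.
*Oliver₁* c-commands the pronoun but from outside its binding domain, and is not c-commanded by it → coindexation permitted.
*Stefan₂* c-commands the pronoun but from outside its binding domain, and is not c-commanded by it → coindexation permitted.
*Hugo₃* c-commands the pronoun within its binding domain → coindexation would violate Principle B.
*Felix₄*: the pronoun c-commands this R-expression → coindexation would violate Principle C on *Felix₄*.
*Samir₅*: the pronoun c-commands this R-expression → coindexation would violate Principle C on *Samir₅*.
*Rashid₆*: the pronoun c-commands this R-expression → coindexation would violate Principle C on *Rashid₆*.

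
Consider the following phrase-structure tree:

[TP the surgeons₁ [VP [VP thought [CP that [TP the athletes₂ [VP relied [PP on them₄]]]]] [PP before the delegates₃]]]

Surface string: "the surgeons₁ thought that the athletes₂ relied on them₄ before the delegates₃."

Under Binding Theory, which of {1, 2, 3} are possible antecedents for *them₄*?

{1, 3}

*them* is a pronoun, so Principle B applies: it must be free in its binding domain.
Binding domain of *them₄*: the embedded TP, whose subject is the athletes₂.
*the surgeons₁* c-commands the pronoun but from outside its binding domain, and is not c-commanded by it → coindexation permitted.
*the athletes₂* c-commands the pronoun within its binding domain → coindexation would violate Principle B.
*the delegates₃* and the pronoun do not c-command one another → neither Principle B nor Principle C is at stake; coindexation permitted.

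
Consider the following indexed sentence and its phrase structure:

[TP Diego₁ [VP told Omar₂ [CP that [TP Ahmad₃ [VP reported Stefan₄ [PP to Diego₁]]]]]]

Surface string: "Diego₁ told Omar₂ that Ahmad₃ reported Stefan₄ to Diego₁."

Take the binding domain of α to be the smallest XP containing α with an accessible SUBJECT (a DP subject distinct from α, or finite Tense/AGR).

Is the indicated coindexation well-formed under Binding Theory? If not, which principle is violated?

The two coindexed NPs are *Diego₁* (the lower occurrence) and *Diego₁* (the higher occurrence).
*Diego₁* (the lower occurrence) is an R-expression. Principle C requires it to be free everywhere.
*Diego₁* (the higher occurrence) c-commands it and carries the same index.
The R-expression is bound → Principle C violation.

Principle C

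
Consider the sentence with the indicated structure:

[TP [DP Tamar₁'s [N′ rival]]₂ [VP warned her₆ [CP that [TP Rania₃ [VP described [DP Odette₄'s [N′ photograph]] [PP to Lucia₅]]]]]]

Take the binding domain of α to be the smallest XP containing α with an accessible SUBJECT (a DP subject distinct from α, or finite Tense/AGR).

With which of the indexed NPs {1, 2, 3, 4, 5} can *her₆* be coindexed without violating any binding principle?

*her* is a pronoun, so Principle B applies: it must be free in its binding domain.
Binding domain of *her₆*: the matrix TP, whose subject is [Tamar₁'s rival]₂.
*Tamar₁* and the pronoun do not c-command one another → neither Principle B nor Principle C is at stake; coindexation permitted.
*[Tamar₁'s rival]₂* c-commands the pronoun within its binding domain → coindexation would violate Principle B.
*Rania₃*: the pronoun c-commands this R-expression → coindexation would violate Principle C on *Rania₃*.
*Odette₄*: the pronoun c-commands this R-expression → coindexation would violate Principle C on *Odette₄*.
*Lucia₅*: the pronoun c-commands this R-expression → coindexation would violate Principle C on *Lucia₅*.

{1}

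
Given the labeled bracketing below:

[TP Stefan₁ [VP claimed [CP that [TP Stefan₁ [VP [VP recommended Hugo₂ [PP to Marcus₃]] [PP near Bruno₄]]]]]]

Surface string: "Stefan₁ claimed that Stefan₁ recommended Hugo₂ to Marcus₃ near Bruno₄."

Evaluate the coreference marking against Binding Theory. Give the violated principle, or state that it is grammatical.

The two coindexed NPs are *Stefan₁* (the higher occurrence) and *Stefan₁* (the lower occurrence).
*Stefan₁* (the lower occurrence) is an R-expression. Principle C requires it to be free everywhere.
*Stefan₁* (the higher occurrence) c-commands it and carries the same index.
The R-expression is bound → Principle C violation.

Principle C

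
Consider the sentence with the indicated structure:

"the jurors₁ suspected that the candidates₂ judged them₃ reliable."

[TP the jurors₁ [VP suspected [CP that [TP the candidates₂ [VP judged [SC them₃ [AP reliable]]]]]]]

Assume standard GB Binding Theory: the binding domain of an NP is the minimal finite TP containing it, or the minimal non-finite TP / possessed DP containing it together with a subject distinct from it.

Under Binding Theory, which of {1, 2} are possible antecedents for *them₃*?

*them* is a pronoun, so Principle B applies: it must be free in its binding domain.
Binding domain of *them₃*: the embedded TP, whose subject is the candidates₂.
*the jurors₁* c-commands the pronoun but from outside its binding domain, and is not c-commanded by it → coindexation permitted.
*the candidates₂* c-commands the pronoun within its binding domain → coindexation would violate Principle B.

{1}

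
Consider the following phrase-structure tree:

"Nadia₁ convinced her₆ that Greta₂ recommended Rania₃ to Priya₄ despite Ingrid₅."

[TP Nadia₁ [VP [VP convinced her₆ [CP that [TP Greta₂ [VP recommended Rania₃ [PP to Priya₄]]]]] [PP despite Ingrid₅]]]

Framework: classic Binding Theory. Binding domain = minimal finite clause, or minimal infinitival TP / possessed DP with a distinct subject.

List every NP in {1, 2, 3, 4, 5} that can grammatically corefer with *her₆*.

*her* is a pronoun, so Principle B applies: it must be free in its binding domain.
Binding domain of *her₆*: the matrix TP, whose subject is Nadia₁.
*Nadia₁* c-commands the pronoun within its binding domain → coindexation would violate Principle B.
*Greta₂*: the pronoun c-commands this R-expression → coindexation would violate Principle C on *Greta₂*.
*Rania₃*: the pronoun c-commands this R-expression → coindexation would violate Principle C on *Rania₃*.
*Priya₄*: the pronoun c-commands this R-expression → coindexation would violate Principle C on *Priya₄*.
*Ingrid₅* and the pronoun do not c-command one another → neither Principle B nor Principle C is at stake; coindexation permitted.

{5}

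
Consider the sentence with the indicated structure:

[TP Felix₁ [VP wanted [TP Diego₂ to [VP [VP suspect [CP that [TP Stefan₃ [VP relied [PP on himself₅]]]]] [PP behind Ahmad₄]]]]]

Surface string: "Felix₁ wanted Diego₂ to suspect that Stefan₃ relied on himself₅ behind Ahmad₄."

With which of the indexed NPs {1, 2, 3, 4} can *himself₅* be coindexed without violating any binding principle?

{3}

*himself* is an anaphor, so Principle A applies: it must be bound in its binding domain.
Binding domain of *himself₅*: the embedded TP, whose subject is Stefan₃.
*Felix₁* c-commands the anaphor but is outside its binding domain → cannot satisfy Principle A.
*Diego₂* c-commands the anaphor but is outside its binding domain → cannot satisfy Principle A.
*Stefan₃* c-commands the anaphor within its binding domain → licit binder.
*Ahmad₄* does not c-command the anaphor → cannot bind it.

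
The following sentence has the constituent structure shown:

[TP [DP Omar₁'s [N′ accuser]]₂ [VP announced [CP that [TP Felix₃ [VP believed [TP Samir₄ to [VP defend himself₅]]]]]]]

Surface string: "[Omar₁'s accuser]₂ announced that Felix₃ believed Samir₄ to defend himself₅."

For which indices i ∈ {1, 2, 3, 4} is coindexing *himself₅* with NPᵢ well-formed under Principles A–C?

{4}

*himself* is an anaphor, so Principle A applies: it must be bound in its binding domain.
Binding domain of *himself₅*: the embedded TP, whose subject is Samir₄.
*Omar₁* does not c-command the anaphor → cannot bind it.
*[Omar₁'s accuser]₂* c-commands the anaphor but is outside its binding domain → cannot satisfy Principle A.
*Felix₃* c-commands the anaphor but is outside its binding domain → cannot satisfy Principle A.
*Samir₄* c-commands the anaphor within its binding domain → licit binder.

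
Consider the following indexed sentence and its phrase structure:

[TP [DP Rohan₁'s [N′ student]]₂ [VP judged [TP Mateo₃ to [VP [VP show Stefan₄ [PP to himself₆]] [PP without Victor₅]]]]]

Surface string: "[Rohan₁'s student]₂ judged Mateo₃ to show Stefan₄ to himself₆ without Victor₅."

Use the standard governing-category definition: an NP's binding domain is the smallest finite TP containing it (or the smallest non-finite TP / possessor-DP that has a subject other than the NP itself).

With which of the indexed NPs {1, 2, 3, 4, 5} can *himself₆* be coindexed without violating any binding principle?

{3, 4}

*himself* is an anaphor, so Principle A applies: it must be bound in its binding domain.
Binding domain of *himself₆*: the embedded TP, whose subject is Mateo₃.
*Rohan₁* does not c-command the anaphor → cannot bind it.
*[Rohan₁'s student]₂* c-commands the anaphor but is outside its binding domain → cannot satisfy Principle A.
*Mateo₃* c-commands the anaphor within its binding domain → licit binder.
*Stefan₄* c-commands the anaphor within its binding domain → licit binder.
*Victor₅* does not c-command the anaphor → cannot bind it.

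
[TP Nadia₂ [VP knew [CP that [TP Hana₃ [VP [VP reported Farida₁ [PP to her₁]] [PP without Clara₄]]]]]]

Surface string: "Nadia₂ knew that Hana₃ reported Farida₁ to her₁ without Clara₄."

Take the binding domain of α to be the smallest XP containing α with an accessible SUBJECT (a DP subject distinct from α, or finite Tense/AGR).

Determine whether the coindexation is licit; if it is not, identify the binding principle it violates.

Principle B

The two coindexed NPs are *Farida₁* and *her₁*.
*her₁* is a pronoun. Its binding domain is the embedded TP, whose subject is Hana₃.
*Farida₁* c-commands it within that domain and carries the same index.
The pronoun is locally bound → Principle B violation.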